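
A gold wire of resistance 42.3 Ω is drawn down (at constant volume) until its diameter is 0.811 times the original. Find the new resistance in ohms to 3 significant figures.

Volume constant ⇒ L' = L/r² with r = 0.811. R' = ρL'/A' = ρ(L/r²)/(πr²d₀²/4) = R/r⁴.
R' = 2.312 × 42.3 = 97.8 Ω

97.8 Ω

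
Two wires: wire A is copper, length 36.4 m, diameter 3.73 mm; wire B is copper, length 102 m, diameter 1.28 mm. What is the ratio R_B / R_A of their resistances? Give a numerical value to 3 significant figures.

R ∝ ρL/d², so R_B/R_A = (L_B/L_A) × (d_A/d_B)²
= (102/36.4) × (3.73/1.28)² = 23.8

23.8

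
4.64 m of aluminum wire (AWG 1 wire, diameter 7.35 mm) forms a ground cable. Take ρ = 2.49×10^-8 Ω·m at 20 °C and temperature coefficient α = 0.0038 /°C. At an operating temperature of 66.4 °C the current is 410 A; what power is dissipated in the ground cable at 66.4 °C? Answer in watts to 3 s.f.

A = π(7.35/2 mm)² = π(3.6750e-03 m)² = 4.243e-05 m²
R₍20₎ = ρL/A = (2.49×10^-8)(4.64)/(4.243e-05) = 0.002723 Ω
R₍66.4₎ = R₍20₎(1 + αΔT) = 0.002723 × (1 + 0.0038×46.4) = 0.003203 Ω
P = I²R = (410)² × 0.003203 = 538 W

538 W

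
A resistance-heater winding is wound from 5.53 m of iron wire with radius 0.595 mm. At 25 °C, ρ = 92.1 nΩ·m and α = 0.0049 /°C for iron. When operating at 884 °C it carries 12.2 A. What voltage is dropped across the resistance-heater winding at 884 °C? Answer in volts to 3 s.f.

ρ = 92.1 nΩ·m = 9.21×10^-8 Ω·m
A = πr² = π(5.9500e-04 m)² = 1.112e-06 m²
R₍25₎ = ρL/A = (9.21×10^-8)(5.53)/(1.112e-06) = 0.4579 Ω
R₍884₎ = R₍25₎(1 + αΔT) = 0.4579 × (1 + 0.0049×859) = 2.385 Ω
V = IR = 12.2 × 2.385 = 29.1 V

29.1 V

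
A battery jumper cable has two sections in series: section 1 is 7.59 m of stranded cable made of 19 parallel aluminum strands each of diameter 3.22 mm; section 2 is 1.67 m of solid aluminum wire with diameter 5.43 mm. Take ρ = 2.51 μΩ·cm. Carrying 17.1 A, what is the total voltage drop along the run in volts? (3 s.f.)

ρ = 2.51 μΩ·cm = 2.51×10^-8 Ω·m
Section 1: A_strand = π(1.6100e-03)² = 8.143e-06 m²; R₁ = ρL/(N·A_s) = (2.51×10^-8)(7.59)/(19×8.143e-06) = 0.001231 Ω
Section 2: A = π(d/2)² = π(2.7150e-03 m)² = 2.316e-05 m²
R₂ = (2.51×10^-8)(1.67)/(2.316e-05) = 0.00181 Ω
R = R₁ + R₂ = 0.003041 Ω
V = IR = 17.1 × 0.003041 = 0.0520 V

0.0520 V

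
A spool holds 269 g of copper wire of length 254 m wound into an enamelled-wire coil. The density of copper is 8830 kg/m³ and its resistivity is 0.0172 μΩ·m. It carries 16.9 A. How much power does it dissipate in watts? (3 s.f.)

ρ = 0.0172 μΩ·m = 1.72×10^-8 Ω·m
A = m/(density·L) = 0.269/(8830×254) = 1.1994e-07 m²
R = ρL/A = (1.72×10^-8)(254)/(1.1994e-07) = 36.43 Ω
P = I²R = (16.9)² × 36.43 = 10400 W

10400 W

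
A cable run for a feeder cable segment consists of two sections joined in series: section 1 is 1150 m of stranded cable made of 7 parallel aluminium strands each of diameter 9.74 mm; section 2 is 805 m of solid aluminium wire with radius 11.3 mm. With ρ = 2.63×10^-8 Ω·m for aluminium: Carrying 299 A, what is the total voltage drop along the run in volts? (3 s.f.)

Section 1: A_strand = π(4.8700e-03)² = 7.451e-05 m²; R₁ = ρL/(N·A_s) = (2.63×10^-8)(1150)/(7×7.451e-05) = 0.05799 Ω
Section 2: A = πr² = π(1.1300e-02 m)² = 4.011e-04 m²
R₂ = (2.63×10^-8)(805)/(4.011e-04) = 0.05278 Ω
R = R₁ + R₂ = 0.1108 Ω
V = IR = 299 × 0.1108 = 33.1 V

33.1 V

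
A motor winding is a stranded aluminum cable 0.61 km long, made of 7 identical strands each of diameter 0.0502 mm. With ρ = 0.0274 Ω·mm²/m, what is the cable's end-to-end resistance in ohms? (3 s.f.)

ρ = 0.0274 Ω·mm²/m = 2.74×10^-8 Ω·m
A_strand = π(2.5100e-05 m)² = 1.979e-09 m²
R_strand = ρL/A = (2.74×10^-8)(610)/(1.979e-09) = 8445 Ω
R_total = R_strand/N = 8445/7 = 1210 Ω

1210 Ω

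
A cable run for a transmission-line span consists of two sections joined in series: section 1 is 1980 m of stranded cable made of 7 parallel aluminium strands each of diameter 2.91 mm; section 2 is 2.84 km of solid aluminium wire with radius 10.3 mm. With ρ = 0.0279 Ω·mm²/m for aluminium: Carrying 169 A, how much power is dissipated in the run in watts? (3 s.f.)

ρ = 0.0279 Ω·mm²/m = 2.79×10^-8 Ω·m
Section 1: A_strand = π(1.4550e-03)² = 6.651e-06 m²; R₁ = ρL/(N·A_s) = (2.79×10^-8)(1980)/(7×6.651e-06) = 1.187 Ω
Section 2: A = πr² = π(1.0300e-02 m)² = 3.333e-04 m²
R₂ = (2.79×10^-8)(2840)/(3.333e-04) = 0.2377 Ω
R = R₁ + R₂ = 1.424 Ω
P = I²R = (169)² × 1.424 = 40700 W

40700 W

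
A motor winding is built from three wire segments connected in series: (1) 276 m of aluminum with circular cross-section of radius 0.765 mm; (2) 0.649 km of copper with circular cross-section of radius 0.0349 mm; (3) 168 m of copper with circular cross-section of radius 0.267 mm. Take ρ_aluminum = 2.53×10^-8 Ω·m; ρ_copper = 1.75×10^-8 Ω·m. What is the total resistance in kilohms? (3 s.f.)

Seg 1: A = πr² = π(7.6500e-04 m)² = 1.839e-06 m²
R_1 = (2.53×10^-8)(276)/(1.839e-06) = 3.798 Ω
Seg 2: A = πr² = π(3.4900e-05 m)² = 3.826e-09 m²
R_2 = (1.75×10^-8)(649)/(3.826e-09) = 2968 Ω
Seg 3: A = πr² = π(2.6700e-04 m)² = 2.240e-07 m²
R_3 = (1.75×10^-8)(168)/(2.240e-07) = 13.13 Ω
R_total = R_1 + R_2 + R_3 = 2.99 kΩ

2.99 kΩ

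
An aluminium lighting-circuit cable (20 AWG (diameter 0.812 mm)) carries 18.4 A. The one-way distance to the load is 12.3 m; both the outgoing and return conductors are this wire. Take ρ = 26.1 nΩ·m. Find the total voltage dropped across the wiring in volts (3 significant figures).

ρ = 26.1 nΩ·m = 2.61×10^-8 Ω·m
A = π(0.812/2 mm)² = π(4.0600e-04 m)² = 5.178e-07 m²
Total conductor length (both ways) L = 2 × 12.3 = 24.6 m
R = ρL/A = (2.61×10^-8)(24.6)/(5.178e-07) = 1.24 Ω
V = IR = 18.4 × 1.24 = 22.8 V

22.8 V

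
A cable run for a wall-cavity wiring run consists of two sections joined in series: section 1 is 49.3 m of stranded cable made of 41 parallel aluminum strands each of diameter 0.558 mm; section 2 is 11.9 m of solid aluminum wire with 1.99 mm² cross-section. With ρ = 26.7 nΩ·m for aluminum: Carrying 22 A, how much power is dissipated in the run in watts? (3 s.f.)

141 W

ρ = 26.7 nΩ·m = 2.67×10^-8 Ω·m
Section 1: A_strand = π(2.7900e-04)² = 2.445e-07 m²; R₁ = ρL/(N·A_s) = (2.67×10^-8)(49.3)/(41×2.445e-07) = 0.1313 Ω
Section 2: A = 1.99 mm² = 1.990e-06 m²
R₂ = (2.67×10^-8)(11.9)/(1.990e-06) = 0.1597 Ω
R = R₁ + R₂ = 0.2909 Ω
P = I²R = (22)² × 0.2909 = 141 W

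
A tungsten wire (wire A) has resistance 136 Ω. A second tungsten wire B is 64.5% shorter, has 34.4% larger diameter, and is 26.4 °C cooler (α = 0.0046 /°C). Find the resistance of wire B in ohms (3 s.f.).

23.5 Ω

R ∝ ρL/d² with ρ ∝ (1+αΔT), so R_B/R_A = (1 − 64.5/100) × (1 + 34.4/100)⁻² × (1 − 0.0046×26.4)
= 0.355 × 0.5536 × 0.8786 = 0.1727
R_B = 0.1727 × 136 = 23.5 Ω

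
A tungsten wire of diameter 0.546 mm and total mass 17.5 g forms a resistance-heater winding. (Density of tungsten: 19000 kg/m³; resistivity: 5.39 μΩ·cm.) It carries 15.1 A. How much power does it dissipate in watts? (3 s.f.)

ρ = 5.39 μΩ·cm = 5.39×10^-8 Ω·m
A = π(d/2)² = π(2.7300e-04 m)² = 2.3414e-07 m²
L = m/(density·A) = 0.0175/(19000×2.3414e-07) = 3.934 m
R = ρL/A = (5.39×10^-8)(3.934)/(2.3414e-07) = 0.9056 Ω
P = I²R = (15.1)² × 0.9056 = 206 W

206 W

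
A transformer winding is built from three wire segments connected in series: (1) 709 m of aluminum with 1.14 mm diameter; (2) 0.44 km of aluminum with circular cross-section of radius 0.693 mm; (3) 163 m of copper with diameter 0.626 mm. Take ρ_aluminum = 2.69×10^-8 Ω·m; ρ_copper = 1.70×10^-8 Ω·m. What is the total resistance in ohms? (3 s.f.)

35.5 Ω

Seg 1: A = π(d/2)² = π(5.7000e-04 m)² = 1.021e-06 m²
R_1 = (2.69×10^-8)(709)/(1.021e-06) = 18.69 Ω
Seg 2: A = πr² = π(6.9300e-04 m)² = 1.509e-06 m²
R_2 = (2.69×10^-8)(440)/(1.509e-06) = 7.845 Ω
Seg 3: A = π(d/2)² = π(3.1300e-04 m)² = 3.078e-07 m²
R_3 = (1.70×10^-8)(163)/(3.078e-07) = 9.003 Ω
R_total = R_1 + R_2 + R_3 = 35.5 Ω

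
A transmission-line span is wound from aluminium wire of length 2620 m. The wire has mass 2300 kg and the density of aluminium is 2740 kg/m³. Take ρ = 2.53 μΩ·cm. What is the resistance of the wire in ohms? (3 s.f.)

0.207 Ω

ρ = 2.53 μΩ·cm = 2.53×10^-8 Ω·m
A = m/(density·L) = 2300/(2740×2620) = 3.2039e-04 m²
R = ρL/A = (2.53×10^-8)(2620)/(3.2039e-04) = 0.207 Ω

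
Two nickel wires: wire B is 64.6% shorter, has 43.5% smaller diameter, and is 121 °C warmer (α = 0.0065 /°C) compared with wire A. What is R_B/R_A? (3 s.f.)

1.98

R ∝ ρL/d² with ρ ∝ (1+αΔT), so R_B/R_A = (1 − 64.6/100) × (1 − 43.5/100)⁻² × (1 + 0.0065×121)
= 0.354 × 3.133 × 1.786 = 1.98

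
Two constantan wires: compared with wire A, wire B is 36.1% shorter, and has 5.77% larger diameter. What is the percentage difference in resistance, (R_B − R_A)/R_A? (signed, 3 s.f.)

-42.9%

R ∝ L/d², so R_B/R_A = (1 − 36.1/100) × (1 + 5.77/100)⁻²
= 0.639 × 0.8939 = 0.5712
(R_B − R_A)/R_A = 0.5712 − 1 = -42.9%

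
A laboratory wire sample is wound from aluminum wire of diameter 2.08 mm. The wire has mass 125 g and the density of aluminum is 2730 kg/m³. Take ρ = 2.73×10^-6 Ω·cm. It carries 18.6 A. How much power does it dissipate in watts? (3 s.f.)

ρ = 2.73×10^-6 Ω·cm = 2.73×10^-8 Ω·m
A = π(d/2)² = π(1.0400e-03 m)² = 3.3979e-06 m²
L = m/(density·A) = 0.125/(2730×3.3979e-06) = 13.48 m
R = ρL/A = (2.73×10^-8)(13.48)/(3.3979e-06) = 0.1083 Ω
P = I²R = (18.6)² × 0.1083 = 37.5 W

37.5 W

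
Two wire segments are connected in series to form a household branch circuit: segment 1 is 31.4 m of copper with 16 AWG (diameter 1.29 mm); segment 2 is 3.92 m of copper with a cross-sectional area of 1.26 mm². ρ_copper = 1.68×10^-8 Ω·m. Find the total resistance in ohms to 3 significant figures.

0.456 Ω

Segment 1: A = π(1.29/2 mm)² = π(6.4500e-04 m)² = 1.307e-06 m²
R₁ = ρL/A = (1.68×10^-8)(31.4)/(1.307e-06) = 0.4036 Ω
Segment 2: A = 1.26 mm² = 1.260e-06 m²
R₂ = (1.68×10^-8)(3.92)/(1.260e-06) = 0.05227 Ω
R = R₁ + R₂ = 0.456 Ω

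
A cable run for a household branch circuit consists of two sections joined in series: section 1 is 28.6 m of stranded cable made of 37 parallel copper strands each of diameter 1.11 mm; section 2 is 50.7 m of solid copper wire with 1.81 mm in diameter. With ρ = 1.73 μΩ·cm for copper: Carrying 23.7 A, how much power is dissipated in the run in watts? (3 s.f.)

199 W

ρ = 1.73 μΩ·cm = 1.73×10^-8 Ω·m
Section 1: A_strand = π(5.5500e-04)² = 9.677e-07 m²; R₁ = ρL/(N·A_s) = (1.73×10^-8)(28.6)/(37×9.677e-07) = 0.01382 Ω
Section 2: A = π(d/2)² = π(9.0500e-04 m)² = 2.573e-06 m²
R₂ = (1.73×10^-8)(50.7)/(2.573e-06) = 0.3409 Ω
R = R₁ + R₂ = 0.3547 Ω
P = I²R = (23.7)² × 0.3547 = 199 W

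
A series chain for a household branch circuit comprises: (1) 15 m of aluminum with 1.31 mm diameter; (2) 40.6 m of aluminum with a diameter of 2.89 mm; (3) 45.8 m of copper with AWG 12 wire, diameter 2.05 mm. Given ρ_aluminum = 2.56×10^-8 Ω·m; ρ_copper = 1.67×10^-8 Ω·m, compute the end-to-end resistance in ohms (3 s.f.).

Seg 1: A = π(d/2)² = π(6.5500e-04 m)² = 1.348e-06 m²
R_1 = (2.56×10^-8)(15)/(1.348e-06) = 0.2849 Ω
Seg 2: A = π(d/2)² = π(1.4450e-03 m)² = 6.560e-06 m²
R_2 = (2.56×10^-8)(40.6)/(6.560e-06) = 0.1584 Ω
Seg 3: A = π(2.05/2 mm)² = π(1.0250e-03 m)² = 3.301e-06 m²
R_3 = (1.67×10^-8)(45.8)/(3.301e-06) = 0.2317 Ω
R_total = R_1 + R_2 + R_3 = 0.675 Ω

0.675 Ω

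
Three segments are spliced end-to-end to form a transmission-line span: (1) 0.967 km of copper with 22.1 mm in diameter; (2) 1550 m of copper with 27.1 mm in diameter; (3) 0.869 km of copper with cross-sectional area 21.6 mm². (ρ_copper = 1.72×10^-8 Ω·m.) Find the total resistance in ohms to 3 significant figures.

Seg 1: A = π(d/2)² = π(1.1050e-02 m)² = 3.836e-04 m²
R_1 = (1.72×10^-8)(967)/(3.836e-04) = 0.04336 Ω
Seg 2: A = π(d/2)² = π(1.3550e-02 m)² = 5.768e-04 m²
R_2 = (1.72×10^-8)(1550)/(5.768e-04) = 0.04622 Ω
Seg 3: A = 21.6 mm² = 2.160e-05 m²
R_3 = (1.72×10^-8)(869)/(2.160e-05) = 0.692 Ω
R_total = R_1 + R_2 + R_3 = 0.782 Ω

0.782 Ω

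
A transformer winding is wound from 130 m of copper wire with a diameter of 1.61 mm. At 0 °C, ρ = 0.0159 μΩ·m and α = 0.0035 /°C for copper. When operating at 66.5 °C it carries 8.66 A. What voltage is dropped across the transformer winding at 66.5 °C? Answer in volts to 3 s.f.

10.8 V

ρ = 0.0159 μΩ·m = 1.59×10^-8 Ω·m
A = π(d/2)² = π(8.0500e-04 m)² = 2.036e-06 m²
R₍0₎ = ρL/A = (1.59×10^-8)(130)/(2.036e-06) = 1.015 Ω
R₍66.5₎ = R₍0₎(1 + αΔT) = 1.015 × (1 + 0.0035×66.5) = 1.252 Ω
V = IR = 8.66 × 1.252 = 10.8 V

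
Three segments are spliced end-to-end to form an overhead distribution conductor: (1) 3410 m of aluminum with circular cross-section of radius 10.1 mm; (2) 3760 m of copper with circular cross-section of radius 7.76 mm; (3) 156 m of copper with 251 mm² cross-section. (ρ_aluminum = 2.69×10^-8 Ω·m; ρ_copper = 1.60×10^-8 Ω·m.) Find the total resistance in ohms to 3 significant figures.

0.614 Ω

Seg 1: A = πr² = π(1.0100e-02 m)² = 3.205e-04 m²
R_1 = (2.69×10^-8)(3410)/(3.205e-04) = 0.2862 Ω
Seg 2: A = πr² = π(7.7600e-03 m)² = 1.892e-04 m²
R_2 = (1.60×10^-8)(3760)/(1.892e-04) = 0.318 Ω
Seg 3: A = 251 mm² = 2.510e-04 m²
R_3 = (1.60×10^-8)(156)/(2.510e-04) = 0.009944 Ω
R_total = R_1 + R_2 + R_3 = 0.614 Ω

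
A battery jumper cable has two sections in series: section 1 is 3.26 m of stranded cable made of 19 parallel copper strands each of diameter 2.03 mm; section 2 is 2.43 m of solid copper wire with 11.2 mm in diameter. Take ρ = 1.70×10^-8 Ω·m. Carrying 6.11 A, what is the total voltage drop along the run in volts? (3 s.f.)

0.00807 V

Section 1: A_strand = π(1.0150e-03)² = 3.237e-06 m²; R₁ = ρL/(N·A_s) = (1.70×10^-8)(3.26)/(19×3.237e-06) = 9.012×10^-4 Ω
Section 2: A = π(d/2)² = π(5.6000e-03 m)² = 9.852e-05 m²
R₂ = (1.70×10^-8)(2.43)/(9.852e-05) = 4.193×10^-4 Ω
R = R₁ + R₂ = 0.001321 Ω
V = IR = 6.11 × 0.001321 = 0.00807 V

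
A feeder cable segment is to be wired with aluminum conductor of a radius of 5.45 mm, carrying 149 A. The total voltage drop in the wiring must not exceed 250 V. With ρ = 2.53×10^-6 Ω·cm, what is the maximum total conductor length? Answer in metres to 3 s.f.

ρ = 2.53×10^-6 Ω·cm = 2.53×10^-8 Ω·m
A = πr² = π(5.4500e-03 m)² = 9.331e-05 m²
L_max = V_max·A/(1·ρI) = (250)(9.331e-05)/(2.53×10^-8×149) = 6190 m

6190 m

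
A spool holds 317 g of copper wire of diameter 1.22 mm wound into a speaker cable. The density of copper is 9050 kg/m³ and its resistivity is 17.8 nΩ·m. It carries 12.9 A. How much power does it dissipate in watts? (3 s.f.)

ρ = 17.8 nΩ·m = 1.78×10^-8 Ω·m
A = π(d/2)² = π(6.1000e-04 m)² = 1.1690e-06 m²
L = m/(density·A) = 0.317/(9050×1.1690e-06) = 29.96 m
R = ρL/A = (1.78×10^-8)(29.96)/(1.1690e-06) = 0.4563 Ω
P = I²R = (12.9)² × 0.4563 = 75.9 W

75.9 W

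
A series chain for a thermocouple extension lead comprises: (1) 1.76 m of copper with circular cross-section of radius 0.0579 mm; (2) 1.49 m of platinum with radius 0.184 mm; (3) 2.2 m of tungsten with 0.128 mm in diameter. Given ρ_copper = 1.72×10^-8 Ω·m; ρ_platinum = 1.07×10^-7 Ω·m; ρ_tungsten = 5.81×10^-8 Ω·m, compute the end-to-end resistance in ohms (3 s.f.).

Seg 1: A = πr² = π(5.7900e-05 m)² = 1.053e-08 m²
R_1 = (1.72×10^-8)(1.76)/(1.053e-08) = 2.874 Ω
Seg 2: A = πr² = π(1.8400e-04 m)² = 1.064e-07 m²
R_2 = (1.07×10^-7)(1.49)/(1.064e-07) = 1.499 Ω
Seg 3: A = π(d/2)² = π(6.4000e-05 m)² = 1.287e-08 m²
R_3 = (5.81×10^-8)(2.2)/(1.287e-08) = 9.933 Ω
R_total = R_1 + R_2 + R_3 = 14.3 Ω

14.3 Ω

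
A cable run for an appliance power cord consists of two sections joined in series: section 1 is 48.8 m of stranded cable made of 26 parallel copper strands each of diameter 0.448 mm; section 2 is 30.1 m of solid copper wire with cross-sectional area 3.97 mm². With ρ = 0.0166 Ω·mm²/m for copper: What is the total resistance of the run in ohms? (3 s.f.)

ρ = 0.0166 Ω·mm²/m = 1.66×10^-8 Ω·m
Section 1: A_strand = π(2.2400e-04)² = 1.576e-07 m²; R₁ = ρL/(N·A_s) = (1.66×10^-8)(48.8)/(26×1.576e-07) = 0.1977 Ω
Section 2: A = 3.97 mm² = 3.970e-06 m²
R₂ = (1.66×10^-8)(30.1)/(3.970e-06) = 0.1259 Ω
R = R₁ + R₂ = 0.324 Ω

0.324 Ω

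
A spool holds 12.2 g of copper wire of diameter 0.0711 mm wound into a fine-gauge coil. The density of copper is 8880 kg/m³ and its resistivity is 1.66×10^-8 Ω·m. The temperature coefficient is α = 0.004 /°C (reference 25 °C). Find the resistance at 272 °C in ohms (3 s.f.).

2880 Ω

A = π(d/2)² = π(3.5550e-05 m)² = 3.9704e-09 m²
L = m/(density·A) = 0.0122/(8880×3.9704e-09) = 346 m
R = ρL/A = (1.66×10^-8)(346)/(3.9704e-09) = 1447 Ω
R(272 °C) = 1447 × (1 + 0.004×247) = 2880 Ω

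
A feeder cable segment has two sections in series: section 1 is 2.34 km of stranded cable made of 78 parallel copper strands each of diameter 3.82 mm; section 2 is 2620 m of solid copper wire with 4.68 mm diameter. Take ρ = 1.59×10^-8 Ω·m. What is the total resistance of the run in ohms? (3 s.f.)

Section 1: A_strand = π(1.9100e-03)² = 1.146e-05 m²; R₁ = ρL/(N·A_s) = (1.59×10^-8)(2340)/(78×1.146e-05) = 0.04162 Ω
Section 2: A = π(d/2)² = π(2.3400e-03 m)² = 1.720e-05 m²
R₂ = (1.59×10^-8)(2620)/(1.720e-05) = 2.422 Ω
R = R₁ + R₂ = 2.46 Ω

2.46 Ω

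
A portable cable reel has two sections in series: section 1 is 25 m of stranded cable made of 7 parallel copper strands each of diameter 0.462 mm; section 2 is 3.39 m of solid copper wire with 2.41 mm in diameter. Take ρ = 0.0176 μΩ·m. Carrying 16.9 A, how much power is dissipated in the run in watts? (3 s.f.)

111 W

ρ = 0.0176 μΩ·m = 1.76×10^-8 Ω·m
Section 1: A_strand = π(2.3100e-04)² = 1.676e-07 m²; R₁ = ρL/(N·A_s) = (1.76×10^-8)(25)/(7×1.676e-07) = 0.375 Ω
Section 2: A = π(d/2)² = π(1.2050e-03 m)² = 4.562e-06 m²
R₂ = (1.76×10^-8)(3.39)/(4.562e-06) = 0.01308 Ω
R = R₁ + R₂ = 0.388 Ω
P = I²R = (16.9)² × 0.388 = 111 W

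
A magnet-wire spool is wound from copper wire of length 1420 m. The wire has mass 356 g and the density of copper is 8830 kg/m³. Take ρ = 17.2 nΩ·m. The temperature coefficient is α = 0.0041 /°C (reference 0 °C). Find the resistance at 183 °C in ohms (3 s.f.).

1510 Ω

ρ = 17.2 nΩ·m = 1.72×10^-8 Ω·m
A = m/(density·L) = 0.356/(8830×1420) = 2.8392e-08 m²
R = ρL/A = (1.72×10^-8)(1420)/(2.8392e-08) = 860.2 Ω
R(183 °C) = 860.2 × (1 + 0.0041×183) = 1510 Ω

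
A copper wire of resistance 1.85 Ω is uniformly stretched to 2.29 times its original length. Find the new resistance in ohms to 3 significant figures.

9.70 Ω

Volume constant ⇒ A' = A/k with k = 2.29. R' = ρ(kL)/(A/k) = k²R.
R' = 5.244 × 1.85 = 9.70 Ω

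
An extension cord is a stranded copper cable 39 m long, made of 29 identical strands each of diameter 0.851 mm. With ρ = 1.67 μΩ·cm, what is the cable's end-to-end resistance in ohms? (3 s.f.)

ρ = 1.67 μΩ·cm = 1.67×10^-8 Ω·m
A_strand = π(4.2550e-04 m)² = 5.688e-07 m²
R_strand = ρL/A = (1.67×10^-8)(39)/(5.688e-07) = 1.145 Ω
R_total = R_strand/N = 1.145/29 = 0.0395 Ω

0.0395 Ω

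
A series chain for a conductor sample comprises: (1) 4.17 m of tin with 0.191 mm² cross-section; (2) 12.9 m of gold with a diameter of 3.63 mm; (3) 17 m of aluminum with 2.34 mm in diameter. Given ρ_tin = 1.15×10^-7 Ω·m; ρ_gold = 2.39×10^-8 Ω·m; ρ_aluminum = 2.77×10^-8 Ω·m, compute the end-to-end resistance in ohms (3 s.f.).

2.65 Ω

Seg 1: A = 0.191 mm² = 1.910e-07 m²
R_1 = (1.15×10^-7)(4.17)/(1.910e-07) = 2.511 Ω
Seg 2: A = π(d/2)² = π(1.8150e-03 m)² = 1.035e-05 m²
R_2 = (2.39×10^-8)(12.9)/(1.035e-05) = 0.02979 Ω
Seg 3: A = π(d/2)² = π(1.1700e-03 m)² = 4.301e-06 m²
R_3 = (2.77×10^-8)(17)/(4.301e-06) = 0.1095 Ω
R_total = R_1 + R_2 + R_3 = 2.65 Ω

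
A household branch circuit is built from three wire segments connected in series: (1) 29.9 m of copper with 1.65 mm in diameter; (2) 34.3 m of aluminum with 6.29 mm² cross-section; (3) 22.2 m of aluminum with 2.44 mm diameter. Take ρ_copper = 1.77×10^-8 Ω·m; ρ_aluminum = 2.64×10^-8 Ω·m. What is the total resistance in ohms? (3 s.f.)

Seg 1: A = π(d/2)² = π(8.2500e-04 m)² = 2.138e-06 m²
R_1 = (1.77×10^-8)(29.9)/(2.138e-06) = 0.2475 Ω
Seg 2: A = 6.29 mm² = 6.290e-06 m²
R_2 = (2.64×10^-8)(34.3)/(6.290e-06) = 0.144 Ω
Seg 3: A = π(d/2)² = π(1.2200e-03 m)² = 4.676e-06 m²
R_3 = (2.64×10^-8)(22.2)/(4.676e-06) = 0.1253 Ω
R_total = R_1 + R_2 + R_3 = 0.517 Ω

0.517 Ω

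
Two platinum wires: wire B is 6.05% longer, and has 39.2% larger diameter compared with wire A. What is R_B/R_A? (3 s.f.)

R ∝ L/d², so R_B/R_A = (1 + 6.05/100) × (1 + 39.2/100)⁻²
= 1.06 × 0.5161 = 0.547

0.547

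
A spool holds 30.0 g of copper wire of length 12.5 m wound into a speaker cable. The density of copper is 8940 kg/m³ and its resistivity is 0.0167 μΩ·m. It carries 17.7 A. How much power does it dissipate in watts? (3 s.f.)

244 W

ρ = 0.0167 μΩ·m = 1.67×10^-8 Ω·m
A = m/(density·L) = 0.03/(8940×12.5) = 2.6846e-07 m²
R = ρL/A = (1.67×10^-8)(12.5)/(2.6846e-07) = 0.7776 Ω
P = I²R = (17.7)² × 0.7776 = 244 W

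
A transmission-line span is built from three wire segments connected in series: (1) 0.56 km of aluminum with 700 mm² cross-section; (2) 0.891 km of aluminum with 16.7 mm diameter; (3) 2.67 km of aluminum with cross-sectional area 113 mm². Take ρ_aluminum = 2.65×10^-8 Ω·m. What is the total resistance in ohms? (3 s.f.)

0.755 Ω

Seg 1: A = 700 mm² = 7.000e-04 m²
R_1 = (2.65×10^-8)(560)/(7.000e-04) = 0.0212 Ω
Seg 2: A = π(d/2)² = π(8.3500e-03 m)² = 2.190e-04 m²
R_2 = (2.65×10^-8)(891)/(2.190e-04) = 0.1078 Ω
Seg 3: A = 113 mm² = 1.130e-04 m²
R_3 = (2.65×10^-8)(2670)/(1.130e-04) = 0.6262 Ω
R_total = R_1 + R_2 + R_3 = 0.755 Ω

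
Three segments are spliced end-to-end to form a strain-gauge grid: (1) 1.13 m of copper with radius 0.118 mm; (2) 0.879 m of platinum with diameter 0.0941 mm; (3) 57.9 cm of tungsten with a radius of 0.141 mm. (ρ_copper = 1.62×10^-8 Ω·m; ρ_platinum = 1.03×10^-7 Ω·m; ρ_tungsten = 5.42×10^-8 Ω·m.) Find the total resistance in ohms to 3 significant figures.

Seg 1: A = πr² = π(1.1800e-04 m)² = 4.374e-08 m²
R_1 = (1.62×10^-8)(1.13)/(4.374e-08) = 0.4185 Ω
Seg 2: A = π(d/2)² = π(4.7050e-05 m)² = 6.955e-09 m²
R_2 = (1.03×10^-7)(0.879)/(6.955e-09) = 13.02 Ω
Seg 3: A = πr² = π(1.4100e-04 m)² = 6.246e-08 m²
R_3 = (5.42×10^-8)(0.579)/(6.246e-08) = 0.5024 Ω
R_total = R_1 + R_2 + R_3 = 13.9 Ω

13.9 Ω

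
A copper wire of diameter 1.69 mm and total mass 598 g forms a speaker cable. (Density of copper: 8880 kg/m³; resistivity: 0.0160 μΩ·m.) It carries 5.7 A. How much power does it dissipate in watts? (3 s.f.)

ρ = 0.0160 μΩ·m = 1.60×10^-8 Ω·m
A = π(d/2)² = π(8.4500e-04 m)² = 2.2432e-06 m²
L = m/(density·A) = 0.598/(8880×2.2432e-06) = 30.02 m
R = ρL/A = (1.60×10^-8)(30.02)/(2.2432e-06) = 0.2141 Ω
P = I²R = (5.7)² × 0.2141 = 6.96 W

6.96 W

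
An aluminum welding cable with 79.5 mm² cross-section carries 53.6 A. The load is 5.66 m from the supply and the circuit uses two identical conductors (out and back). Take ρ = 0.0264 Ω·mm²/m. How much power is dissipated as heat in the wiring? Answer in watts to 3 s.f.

10.8 W

ρ = 0.0264 Ω·mm²/m = 2.64×10^-8 Ω·m
A = 79.5 mm² = 7.950e-05 m²
Total conductor length (both ways) L = 2 × 5.66 = 11.32 m
R = ρL/A = (2.64×10^-8)(11.32)/(7.950e-05) = 0.003759 Ω
P = I²R = (53.6)² × 0.003759 = 10.8 W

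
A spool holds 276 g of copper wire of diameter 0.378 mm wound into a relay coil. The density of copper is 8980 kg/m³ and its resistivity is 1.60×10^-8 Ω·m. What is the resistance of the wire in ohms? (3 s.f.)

A = π(d/2)² = π(1.8900e-04 m)² = 1.1222e-07 m²
L = m/(density·A) = 0.276/(8980×1.1222e-07) = 273.9 m
R = ρL/A = (1.60×10^-8)(273.9)/(1.1222e-07) = 39.0 Ω

39.0 Ω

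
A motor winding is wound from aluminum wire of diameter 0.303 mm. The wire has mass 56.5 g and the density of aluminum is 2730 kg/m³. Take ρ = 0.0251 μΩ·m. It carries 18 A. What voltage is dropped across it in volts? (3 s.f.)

ρ = 0.0251 μΩ·m = 2.51×10^-8 Ω·m
A = π(d/2)² = π(1.5150e-04 m)² = 7.2107e-08 m²
L = m/(density·A) = 0.0565/(2730×7.2107e-08) = 287 m
R = ρL/A = (2.51×10^-8)(287)/(7.2107e-08) = 99.91 Ω
V = IR = 18 × 99.91 = 1800 V

1800 V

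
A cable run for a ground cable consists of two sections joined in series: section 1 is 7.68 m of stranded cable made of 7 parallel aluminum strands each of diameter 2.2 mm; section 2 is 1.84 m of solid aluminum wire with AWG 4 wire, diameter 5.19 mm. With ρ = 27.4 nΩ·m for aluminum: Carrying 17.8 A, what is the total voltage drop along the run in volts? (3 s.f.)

ρ = 27.4 nΩ·m = 2.74×10^-8 Ω·m
Section 1: A_strand = π(1.1000e-03)² = 3.801e-06 m²; R₁ = ρL/(N·A_s) = (2.74×10^-8)(7.68)/(7×3.801e-06) = 0.007908 Ω
Section 2: A = π(5.19/2 mm)² = π(2.5950e-03 m)² = 2.116e-05 m²
R₂ = (2.74×10^-8)(1.84)/(2.116e-05) = 0.002383 Ω
R = R₁ + R₂ = 0.01029 Ω
V = IR = 17.8 × 0.01029 = 0.183 V

0.183 V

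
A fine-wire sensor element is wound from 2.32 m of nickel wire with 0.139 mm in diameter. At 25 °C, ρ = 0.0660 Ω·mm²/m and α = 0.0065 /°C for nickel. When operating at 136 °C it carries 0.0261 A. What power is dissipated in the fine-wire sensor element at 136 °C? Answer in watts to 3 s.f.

ρ = 0.0660 Ω·mm²/m = 6.60×10^-8 Ω·m
A = π(d/2)² = π(6.9500e-05 m)² = 1.517e-08 m²
R₍25₎ = ρL/A = (6.60×10^-8)(2.32)/(1.517e-08) = 10.09 Ω
R₍136₎ = R₍25₎(1 + αΔT) = 10.09 × (1 + 0.0065×111) = 17.37 Ω
P = I²R = (0.0261)² × 17.37 = 0.0118 W

0.0118 W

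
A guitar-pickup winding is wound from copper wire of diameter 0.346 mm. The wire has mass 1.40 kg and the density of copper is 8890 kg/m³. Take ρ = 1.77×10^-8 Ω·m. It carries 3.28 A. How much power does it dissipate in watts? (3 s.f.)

3390 W

A = π(d/2)² = π(1.7300e-04 m)² = 9.4025e-08 m²
L = m/(density·A) = 1.4/(8890×9.4025e-08) = 1675 m
R = ρL/A = (1.77×10^-8)(1675)/(9.4025e-08) = 315.3 Ω
P = I²R = (3.28)² × 315.3 = 3390 W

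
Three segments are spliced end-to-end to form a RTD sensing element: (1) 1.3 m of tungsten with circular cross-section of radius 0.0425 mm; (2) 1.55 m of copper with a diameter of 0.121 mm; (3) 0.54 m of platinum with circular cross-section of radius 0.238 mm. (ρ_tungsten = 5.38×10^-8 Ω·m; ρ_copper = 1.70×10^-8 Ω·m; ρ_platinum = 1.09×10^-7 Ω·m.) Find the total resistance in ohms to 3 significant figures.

Seg 1: A = πr² = π(4.2500e-05 m)² = 5.675e-09 m²
R_1 = (5.38×10^-8)(1.3)/(5.675e-09) = 12.33 Ω
Seg 2: A = π(d/2)² = π(6.0500e-05 m)² = 1.150e-08 m²
R_2 = (1.70×10^-8)(1.55)/(1.150e-08) = 2.292 Ω
Seg 3: A = πr² = π(2.3800e-04 m)² = 1.780e-07 m²
R_3 = (1.09×10^-7)(0.54)/(1.780e-07) = 0.3308 Ω
R_total = R_1 + R_2 + R_3 = 14.9 Ω

14.9 Ω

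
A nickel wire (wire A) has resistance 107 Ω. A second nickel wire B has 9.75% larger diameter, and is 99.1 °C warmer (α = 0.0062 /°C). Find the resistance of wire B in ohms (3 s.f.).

R ∝ ρL/d² with ρ ∝ (1+αΔT), so R_B/R_A = (1 + 9.75/100)⁻² × (1 + 0.0062×99.1)
= 0.8302 × 1.614 = 1.34
R_B = 1.34 × 107 = 143 Ω

143 Ω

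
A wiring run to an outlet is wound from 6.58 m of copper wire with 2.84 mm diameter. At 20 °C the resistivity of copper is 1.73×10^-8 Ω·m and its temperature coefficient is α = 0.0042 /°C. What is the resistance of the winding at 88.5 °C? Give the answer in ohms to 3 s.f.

0.0231 Ω

A = π(d/2)² = π(1.4200e-03 m)² = 6.335e-06 m²
R₍20°C₎ = ρL/A = (1.73×10^-8)(6.58)/(6.335e-06) = 0.01797 Ω
R = R₀(1 + αΔT) = 0.01797(1 + 0.0042×68.5) = 0.0231 Ω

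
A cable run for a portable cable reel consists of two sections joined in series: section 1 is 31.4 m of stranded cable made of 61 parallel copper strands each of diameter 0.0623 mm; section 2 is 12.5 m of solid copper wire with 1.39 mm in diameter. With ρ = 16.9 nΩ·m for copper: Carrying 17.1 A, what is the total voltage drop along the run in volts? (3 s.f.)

ρ = 16.9 nΩ·m = 1.69×10^-8 Ω·m
Section 1: A_strand = π(3.1150e-05)² = 3.048e-09 m²; R₁ = ρL/(N·A_s) = (1.69×10^-8)(31.4)/(61×3.048e-09) = 2.854 Ω
Section 2: A = π(d/2)² = π(6.9500e-04 m)² = 1.517e-06 m²
R₂ = (1.69×10^-8)(12.5)/(1.517e-06) = 0.1392 Ω
R = R₁ + R₂ = 2.993 Ω
V = IR = 17.1 × 2.993 = 51.2 V

51.2 V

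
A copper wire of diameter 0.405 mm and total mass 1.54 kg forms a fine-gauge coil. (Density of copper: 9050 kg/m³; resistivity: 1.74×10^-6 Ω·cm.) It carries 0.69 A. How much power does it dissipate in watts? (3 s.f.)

84.9 W

ρ = 1.74×10^-6 Ω·cm = 1.74×10^-8 Ω·m
A = π(d/2)² = π(2.0250e-04 m)² = 1.2882e-07 m²
L = m/(density·A) = 1.54/(9050×1.2882e-07) = 1321 m
R = ρL/A = (1.74×10^-8)(1321)/(1.2882e-07) = 178.4 Ω
P = I²R = (0.69)² × 178.4 = 84.9 W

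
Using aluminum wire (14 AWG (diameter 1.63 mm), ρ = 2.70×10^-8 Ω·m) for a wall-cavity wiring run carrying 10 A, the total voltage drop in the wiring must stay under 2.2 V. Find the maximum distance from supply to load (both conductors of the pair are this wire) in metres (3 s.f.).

8.50 m

A = π(1.63/2 mm)² = π(8.1500e-04 m)² = 2.087e-06 m²
L_max = V_max·A/(2·ρI) = (2.2)(2.087e-06)/(2×2.70×10^-8×10) = 8.50 m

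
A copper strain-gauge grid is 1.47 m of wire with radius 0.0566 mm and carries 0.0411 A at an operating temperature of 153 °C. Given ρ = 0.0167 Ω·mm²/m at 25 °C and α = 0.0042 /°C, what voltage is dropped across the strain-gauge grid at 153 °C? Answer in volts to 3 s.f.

ρ = 0.0167 Ω·mm²/m = 1.67×10^-8 Ω·m
A = πr² = π(5.6600e-05 m)² = 1.006e-08 m²
R₍25₎ = ρL/A = (1.67×10^-8)(1.47)/(1.006e-08) = 2.439 Ω
R₍153₎ = R₍25₎(1 + αΔT) = 2.439 × (1 + 0.0042×128) = 3.751 Ω
V = IR = 0.0411 × 3.751 = 0.154 V

0.154 V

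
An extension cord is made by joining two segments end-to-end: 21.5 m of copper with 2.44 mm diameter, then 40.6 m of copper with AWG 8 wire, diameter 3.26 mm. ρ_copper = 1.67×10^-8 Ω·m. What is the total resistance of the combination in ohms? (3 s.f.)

Segment 1: A = π(d/2)² = π(1.2200e-03 m)² = 4.676e-06 m²
R₁ = ρL/A = (1.67×10^-8)(21.5)/(4.676e-06) = 0.07679 Ω
Segment 2: A = π(3.26/2 mm)² = π(1.6300e-03 m)² = 8.347e-06 m²
R₂ = (1.67×10^-8)(40.6)/(8.347e-06) = 0.08123 Ω
R = R₁ + R₂ = 0.158 Ω

0.158 Ω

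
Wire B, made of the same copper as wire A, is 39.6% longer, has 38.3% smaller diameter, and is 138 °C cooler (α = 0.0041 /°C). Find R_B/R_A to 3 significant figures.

R ∝ ρL/d² with ρ ∝ (1+αΔT), so R_B/R_A = (1 + 39.6/100) × (1 − 38.3/100)⁻² × (1 − 0.0041×138)
= 1.396 × 2.627 × 0.4342 = 1.59

1.59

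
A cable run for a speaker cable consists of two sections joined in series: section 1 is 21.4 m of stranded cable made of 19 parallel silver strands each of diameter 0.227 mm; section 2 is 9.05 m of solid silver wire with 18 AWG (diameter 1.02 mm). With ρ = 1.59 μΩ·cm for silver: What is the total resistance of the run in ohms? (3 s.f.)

0.619 Ω

ρ = 1.59 μΩ·cm = 1.59×10^-8 Ω·m
Section 1: A_strand = π(1.1350e-04)² = 4.047e-08 m²; R₁ = ρL/(N·A_s) = (1.59×10^-8)(21.4)/(19×4.047e-08) = 0.4425 Ω
Section 2: A = π(1.02/2 mm)² = π(5.1000e-04 m)² = 8.171e-07 m²
R₂ = (1.59×10^-8)(9.05)/(8.171e-07) = 0.1761 Ω
R = R₁ + R₂ = 0.619 Ω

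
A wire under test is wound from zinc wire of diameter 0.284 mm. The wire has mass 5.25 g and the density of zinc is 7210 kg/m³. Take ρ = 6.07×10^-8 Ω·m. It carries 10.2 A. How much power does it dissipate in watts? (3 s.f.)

A = π(d/2)² = π(1.4200e-04 m)² = 6.3347e-08 m²
L = m/(density·A) = 0.00525/(7210×6.3347e-08) = 11.49 m
R = ρL/A = (6.07×10^-8)(11.49)/(6.3347e-08) = 11.01 Ω
P = I²R = (10.2)² × 11.01 = 1150 W

1150 W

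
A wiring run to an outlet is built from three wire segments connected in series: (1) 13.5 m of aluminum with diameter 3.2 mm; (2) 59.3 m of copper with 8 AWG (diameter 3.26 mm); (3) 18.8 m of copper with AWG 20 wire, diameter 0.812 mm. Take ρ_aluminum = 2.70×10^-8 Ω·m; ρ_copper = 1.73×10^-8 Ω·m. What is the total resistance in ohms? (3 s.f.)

Seg 1: A = π(d/2)² = π(1.6000e-03 m)² = 8.042e-06 m²
R_1 = (2.70×10^-8)(13.5)/(8.042e-06) = 0.04532 Ω
Seg 2: A = π(3.26/2 mm)² = π(1.6300e-03 m)² = 8.347e-06 m²
R_2 = (1.73×10^-8)(59.3)/(8.347e-06) = 0.1229 Ω
Seg 3: A = π(0.812/2 mm)² = π(4.0600e-04 m)² = 5.178e-07 m²
R_3 = (1.73×10^-8)(18.8)/(5.178e-07) = 0.6281 Ω
R_total = R_1 + R_2 + R_3 = 0.796 Ω

0.796 Ω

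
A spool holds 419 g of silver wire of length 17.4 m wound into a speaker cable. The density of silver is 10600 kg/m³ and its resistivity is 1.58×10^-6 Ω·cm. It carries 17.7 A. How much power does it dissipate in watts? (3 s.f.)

ρ = 1.58×10^-6 Ω·cm = 1.58×10^-8 Ω·m
A = m/(density·L) = 0.419/(10600×17.4) = 2.2717e-06 m²
R = ρL/A = (1.58×10^-8)(17.4)/(2.2717e-06) = 0.121 Ω
P = I²R = (17.7)² × 0.121 = 37.9 W

37.9 W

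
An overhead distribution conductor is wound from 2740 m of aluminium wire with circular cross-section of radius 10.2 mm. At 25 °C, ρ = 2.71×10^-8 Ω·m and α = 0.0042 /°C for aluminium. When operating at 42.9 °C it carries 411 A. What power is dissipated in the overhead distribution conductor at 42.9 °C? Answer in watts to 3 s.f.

41300 W

A = πr² = π(1.0200e-02 m)² = 3.269e-04 m²
R₍25₎ = ρL/A = (2.71×10^-8)(2740)/(3.269e-04) = 0.2272 Ω
R₍42.9₎ = R₍25₎(1 + αΔT) = 0.2272 × (1 + 0.0042×17.9) = 0.2443 Ω
P = I²R = (411)² × 0.2443 = 41300 W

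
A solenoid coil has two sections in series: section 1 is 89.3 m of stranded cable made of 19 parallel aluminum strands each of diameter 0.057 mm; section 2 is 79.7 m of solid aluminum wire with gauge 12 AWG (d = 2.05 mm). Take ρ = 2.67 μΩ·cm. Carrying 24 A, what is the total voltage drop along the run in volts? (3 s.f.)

1200 V

ρ = 2.67 μΩ·cm = 2.67×10^-8 Ω·m
Section 1: A_strand = π(2.8500e-05)² = 2.552e-09 m²; R₁ = ρL/(N·A_s) = (2.67×10^-8)(89.3)/(19×2.552e-09) = 49.18 Ω
Section 2: A = π(2.05/2 mm)² = π(1.0250e-03 m)² = 3.301e-06 m²
R₂ = (2.67×10^-8)(79.7)/(3.301e-06) = 0.6447 Ω
R = R₁ + R₂ = 49.82 Ω
V = IR = 24 × 49.82 = 1200 V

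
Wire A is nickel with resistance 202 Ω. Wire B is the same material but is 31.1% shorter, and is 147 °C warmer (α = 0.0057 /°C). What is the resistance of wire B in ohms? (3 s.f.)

R ∝ ρL/d² with ρ ∝ (1+αΔT), so R_B/R_A = (1 − 31.1/100) × (1 + 0.0057×147)
= 0.689 × 1.838 = 1.266
R_B = 1.266 × 202 = 256 Ω

256 Ω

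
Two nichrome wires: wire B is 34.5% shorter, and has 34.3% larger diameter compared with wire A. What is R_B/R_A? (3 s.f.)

0.363

R ∝ L/d², so R_B/R_A = (1 − 34.5/100) × (1 + 34.3/100)⁻²
= 0.655 × 0.5544 = 0.363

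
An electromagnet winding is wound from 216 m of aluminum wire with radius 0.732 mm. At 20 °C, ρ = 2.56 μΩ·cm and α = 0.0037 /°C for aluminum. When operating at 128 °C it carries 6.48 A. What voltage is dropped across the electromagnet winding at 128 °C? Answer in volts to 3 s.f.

ρ = 2.56 μΩ·cm = 2.56×10^-8 Ω·m
A = πr² = π(7.3200e-04 m)² = 1.683e-06 m²
R₍20₎ = ρL/A = (2.56×10^-8)(216)/(1.683e-06) = 3.285 Ω
R₍128₎ = R₍20₎(1 + αΔT) = 3.285 × (1 + 0.0037×108) = 4.598 Ω
V = IR = 6.48 × 4.598 = 29.8 V

29.8 V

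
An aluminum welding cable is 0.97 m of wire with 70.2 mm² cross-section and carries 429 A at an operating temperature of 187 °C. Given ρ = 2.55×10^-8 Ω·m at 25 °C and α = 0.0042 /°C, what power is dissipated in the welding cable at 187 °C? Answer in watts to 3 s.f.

109 W

A = 70.2 mm² = 7.020e-05 m²
R₍25₎ = ρL/A = (2.55×10^-8)(0.97)/(7.020e-05) = 3.524×10^-4 Ω
R₍187₎ = R₍25₎(1 + αΔT) = 3.524×10^-4 × (1 + 0.0042×162) = 5.921×10^-4 Ω
P = I²R = (429)² × 5.921×10^-4 = 109 W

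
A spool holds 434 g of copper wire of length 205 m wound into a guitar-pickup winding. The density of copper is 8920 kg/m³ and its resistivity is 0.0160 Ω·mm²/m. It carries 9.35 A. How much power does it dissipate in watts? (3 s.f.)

1210 W

ρ = 0.0160 Ω·mm²/m = 1.60×10^-8 Ω·m
A = m/(density·L) = 0.434/(8920×205) = 2.3734e-07 m²
R = ρL/A = (1.60×10^-8)(205)/(2.3734e-07) = 13.82 Ω
P = I²R = (9.35)² × 13.82 = 1210 W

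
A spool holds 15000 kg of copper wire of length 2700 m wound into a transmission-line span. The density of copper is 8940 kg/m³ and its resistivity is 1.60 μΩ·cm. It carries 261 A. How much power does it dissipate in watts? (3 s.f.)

ρ = 1.60 μΩ·cm = 1.60×10^-8 Ω·m
A = m/(density·L) = 15000/(8940×2700) = 6.2143e-04 m²
R = ρL/A = (1.60×10^-8)(2700)/(6.2143e-04) = 0.06952 Ω
P = I²R = (261)² × 0.06952 = 4740 W

4740 W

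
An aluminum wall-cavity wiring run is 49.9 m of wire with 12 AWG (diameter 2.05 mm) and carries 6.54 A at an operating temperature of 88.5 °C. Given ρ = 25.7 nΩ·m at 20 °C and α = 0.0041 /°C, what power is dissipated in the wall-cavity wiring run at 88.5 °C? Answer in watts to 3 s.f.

21.3 W

ρ = 25.7 nΩ·m = 2.57×10^-8 Ω·m
A = π(2.05/2 mm)² = π(1.0250e-03 m)² = 3.301e-06 m²
R₍20₎ = ρL/A = (2.57×10^-8)(49.9)/(3.301e-06) = 0.3885 Ω
R₍88.5₎ = R₍20₎(1 + αΔT) = 0.3885 × (1 + 0.0041×68.5) = 0.4977 Ω
P = I²R = (6.54)² × 0.4977 = 21.3 W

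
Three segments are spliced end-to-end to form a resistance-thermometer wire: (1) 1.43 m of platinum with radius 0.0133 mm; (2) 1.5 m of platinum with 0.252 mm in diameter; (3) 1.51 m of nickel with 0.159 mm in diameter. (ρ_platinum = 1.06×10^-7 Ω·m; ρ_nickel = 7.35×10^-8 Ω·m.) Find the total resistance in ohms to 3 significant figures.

Seg 1: A = πr² = π(1.3300e-05 m)² = 5.557e-10 m²
R_1 = (1.06×10^-7)(1.43)/(5.557e-10) = 272.8 Ω
Seg 2: A = π(d/2)² = π(1.2600e-04 m)² = 4.988e-08 m²
R_2 = (1.06×10^-7)(1.5)/(4.988e-08) = 3.188 Ω
Seg 3: A = π(d/2)² = π(7.9500e-05 m)² = 1.986e-08 m²
R_3 = (7.35×10^-8)(1.51)/(1.986e-08) = 5.59 Ω
R_total = R_1 + R_2 + R_3 = 282 Ω

282 Ω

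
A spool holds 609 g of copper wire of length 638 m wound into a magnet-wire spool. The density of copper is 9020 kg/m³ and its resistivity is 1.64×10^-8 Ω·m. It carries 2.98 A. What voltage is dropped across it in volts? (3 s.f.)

A = m/(density·L) = 0.609/(9020×638) = 1.0583e-07 m²
R = ρL/A = (1.64×10^-8)(638)/(1.0583e-07) = 98.87 Ω
V = IR = 2.98 × 98.87 = 295 V

295 V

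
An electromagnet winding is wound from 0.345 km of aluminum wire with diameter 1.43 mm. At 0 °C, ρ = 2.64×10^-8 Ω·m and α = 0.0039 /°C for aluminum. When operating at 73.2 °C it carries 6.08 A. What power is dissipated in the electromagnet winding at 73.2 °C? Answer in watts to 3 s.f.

A = π(d/2)² = π(7.1500e-04 m)² = 1.606e-06 m²
R₍0₎ = ρL/A = (2.64×10^-8)(345)/(1.606e-06) = 5.671 Ω
R₍73.2₎ = R₍0₎(1 + αΔT) = 5.671 × (1 + 0.0039×73.2) = 7.29 Ω
P = I²R = (6.08)² × 7.29 = 269 W

269 W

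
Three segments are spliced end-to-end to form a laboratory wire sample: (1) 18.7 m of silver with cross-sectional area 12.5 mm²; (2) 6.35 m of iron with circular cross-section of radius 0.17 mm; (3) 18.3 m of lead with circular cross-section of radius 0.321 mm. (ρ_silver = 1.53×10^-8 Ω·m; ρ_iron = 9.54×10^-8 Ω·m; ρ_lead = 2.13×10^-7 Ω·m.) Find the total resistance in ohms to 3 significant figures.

Seg 1: A = 12.5 mm² = 1.250e-05 m²
R_1 = (1.53×10^-8)(18.7)/(1.250e-05) = 0.02289 Ω
Seg 2: A = πr² = π(1.7000e-04 m)² = 9.079e-08 m²
R_2 = (9.54×10^-8)(6.35)/(9.079e-08) = 6.672 Ω
Seg 3: A = πr² = π(3.2100e-04 m)² = 3.237e-07 m²
R_3 = (2.13×10^-7)(18.3)/(3.237e-07) = 12.04 Ω
R_total = R_1 + R_2 + R_3 = 18.7 Ω

18.7 Ω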